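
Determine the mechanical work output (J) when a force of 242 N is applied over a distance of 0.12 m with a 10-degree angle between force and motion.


W = F * d * cos(theta)
theta = 10 deg = 0.1745 rad
cos(theta) = 0.9848
W = 242 * 0.12 * 0.9848
W = 28.5988


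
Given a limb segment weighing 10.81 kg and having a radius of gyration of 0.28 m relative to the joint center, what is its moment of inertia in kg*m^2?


I = m * k^2
I = 10.81 * 0.28^2
k^2 = 0.0784
I = 0.8475


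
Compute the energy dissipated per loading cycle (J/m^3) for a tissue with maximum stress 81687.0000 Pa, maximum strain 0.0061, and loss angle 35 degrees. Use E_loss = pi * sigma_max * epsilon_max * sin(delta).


E_loss = pi * sigma_max * epsilon_max * sin(delta)
delta = 35 deg = 0.6109 rad
sin(delta) = 0.5736
E_loss = pi * 81687.0000 * 0.0061 * 0.5736
E_loss = 897.8917


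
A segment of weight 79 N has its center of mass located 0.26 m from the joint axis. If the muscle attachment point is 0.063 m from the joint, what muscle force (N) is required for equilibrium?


F_muscle = W * d_load / d_muscle
F_muscle = 79 * 0.26 / 0.063
Numerator = 20.5400
F_muscle = 326.0317


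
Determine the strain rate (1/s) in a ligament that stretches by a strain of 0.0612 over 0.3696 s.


strain_rate = delta_strain / delta_t
strain_rate = 0.0612 / 0.3696
strain_rate = 0.1656


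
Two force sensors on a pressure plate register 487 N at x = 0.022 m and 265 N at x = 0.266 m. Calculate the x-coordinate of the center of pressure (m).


COP_x = (F1*x1 + F2*x2) / (F1 + F2)
COP_x = (487*0.022 + 265*0.266) / (487 + 265)
Numerator = 81.2040
Denominator = 752
COP_x = 0.1080


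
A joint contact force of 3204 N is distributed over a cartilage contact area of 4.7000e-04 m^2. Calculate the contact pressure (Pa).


P = F / A
P = 3204 / 4.7000e-04
P = 6.8170e+06


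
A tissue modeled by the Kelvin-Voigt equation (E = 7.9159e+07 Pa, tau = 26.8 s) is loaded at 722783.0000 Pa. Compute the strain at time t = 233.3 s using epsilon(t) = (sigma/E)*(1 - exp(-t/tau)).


epsilon(t) = (sigma/E) * (1 - exp(-t/tau))
sigma/E = 722783.0000 / 7.9159e+07 = 0.0091
exp(-t/tau) = exp(-233.3 / 26.8) = 1.6572e-04
epsilon = 0.0091 * (1 - 1.6572e-04)
epsilon = 0.0091


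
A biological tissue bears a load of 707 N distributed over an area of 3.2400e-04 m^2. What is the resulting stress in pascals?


stress = F / A
stress = 707 / 3.2400e-04
stress = 2.1821e+06


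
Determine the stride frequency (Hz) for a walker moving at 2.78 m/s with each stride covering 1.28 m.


f = v / stride_length
f = 2.78 / 1.28
f = 2.1719


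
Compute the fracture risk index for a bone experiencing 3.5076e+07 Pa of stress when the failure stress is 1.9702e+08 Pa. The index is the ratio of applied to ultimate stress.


FRI = applied / ultimate
FRI = 3.5076e+07 / 1.9702e+08
FRI = 0.1780


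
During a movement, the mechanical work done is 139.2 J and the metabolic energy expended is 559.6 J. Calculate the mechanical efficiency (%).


eta = (W_mech / E_meta) * 100
eta = (139.2 / 559.6) * 100
ratio = 0.2487
eta = 24.8749


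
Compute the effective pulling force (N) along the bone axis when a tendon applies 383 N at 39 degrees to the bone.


F_eff = F_tendon * cos(theta)
theta = 39 deg = 0.6807 rad
cos(theta) = 0.7771
F_eff = 383 * 0.7771
F_eff = 297.6469


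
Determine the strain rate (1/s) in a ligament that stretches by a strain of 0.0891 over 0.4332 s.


strain_rate = delta_strain / delta_t
strain_rate = 0.0891 / 0.4332
strain_rate = 0.2057


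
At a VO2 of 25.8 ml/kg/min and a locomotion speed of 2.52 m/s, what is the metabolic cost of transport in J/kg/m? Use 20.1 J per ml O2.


Power per kg = VO2 * 20.1 / 60
Power per kg = 25.8 * 20.1 / 60 = 8.6430 W/kg
Cost = power_per_kg / speed
Cost = 8.6430 / 2.52
Cost = 3.4298


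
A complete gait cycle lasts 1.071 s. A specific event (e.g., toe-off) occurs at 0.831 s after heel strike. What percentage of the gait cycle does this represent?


pct = (event_time / cycle_time) * 100
pct = (0.831 / 1.071) * 100
ratio = 0.7759
pct = 77.5910


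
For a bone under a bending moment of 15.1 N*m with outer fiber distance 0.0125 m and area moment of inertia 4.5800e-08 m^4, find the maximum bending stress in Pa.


sigma = M * c / I
sigma = 15.1 * 0.0125 / 4.5800e-08
M * c = 0.1888
sigma = 4.1212e+06


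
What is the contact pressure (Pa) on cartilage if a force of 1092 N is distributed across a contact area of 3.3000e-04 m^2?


P = F / A
P = 1092 / 3.3000e-04
P = 3.3091e+06


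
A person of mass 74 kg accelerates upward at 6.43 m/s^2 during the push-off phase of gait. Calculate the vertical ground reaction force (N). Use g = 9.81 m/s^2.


GRF = m * (g + a)
GRF = 74 * (9.81 + 6.43)
GRF = 74 * 16.2400
GRF = 1201.7600


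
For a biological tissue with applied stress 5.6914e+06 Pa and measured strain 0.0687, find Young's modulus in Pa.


E = stress / strain
E = 5.6914e+06 / 0.0687
E = 8.2844e+07


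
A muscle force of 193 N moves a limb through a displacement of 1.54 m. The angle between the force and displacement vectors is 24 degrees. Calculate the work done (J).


W = F * d * cos(theta)
theta = 24 deg = 0.4189 rad
cos(theta) = 0.9135
W = 193 * 1.54 * 0.9135
W = 271.5240


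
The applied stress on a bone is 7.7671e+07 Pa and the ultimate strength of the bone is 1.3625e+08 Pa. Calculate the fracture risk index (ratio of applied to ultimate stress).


FRI = applied / ultimate
FRI = 7.7671e+07 / 1.3625e+08
FRI = 0.5701


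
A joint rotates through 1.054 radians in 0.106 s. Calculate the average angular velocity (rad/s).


omega = delta_theta / delta_t
omega = 1.054 / 0.106
omega = 9.9434


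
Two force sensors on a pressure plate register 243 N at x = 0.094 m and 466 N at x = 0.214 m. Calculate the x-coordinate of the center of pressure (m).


COP_x = (F1*x1 + F2*x2) / (F1 + F2)
COP_x = (243*0.094 + 466*0.214) / (243 + 466)
Numerator = 122.5660
Denominator = 709
COP_x = 0.1729


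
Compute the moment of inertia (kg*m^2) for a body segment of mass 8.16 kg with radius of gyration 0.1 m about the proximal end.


I = m * k^2
I = 8.16 * 0.1^2
k^2 = 0.0100
I = 0.0816


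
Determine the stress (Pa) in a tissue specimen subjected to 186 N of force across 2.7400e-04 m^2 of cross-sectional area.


stress = F / A
stress = 186 / 2.7400e-04
stress = 678832.1168


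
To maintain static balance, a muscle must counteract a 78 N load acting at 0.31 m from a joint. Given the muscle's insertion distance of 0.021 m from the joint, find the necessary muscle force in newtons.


F_muscle = W * d_load / d_muscle
F_muscle = 78 * 0.31 / 0.021
Numerator = 24.1800
F_muscle = 1151.4286


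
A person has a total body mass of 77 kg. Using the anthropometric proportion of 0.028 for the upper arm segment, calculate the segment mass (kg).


m_segment = body_mass * fraction
m_segment = 77 * 0.028
m_segment = 2.1560


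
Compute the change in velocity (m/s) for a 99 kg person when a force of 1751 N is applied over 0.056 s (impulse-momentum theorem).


J = F * dt = 1751 * 0.056 = 98.0560 N*s
delta_v = J / m
delta_v = 98.0560 / 99
delta_v = 0.9905


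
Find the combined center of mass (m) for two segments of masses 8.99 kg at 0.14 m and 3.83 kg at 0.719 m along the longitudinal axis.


COM = (m1*x1 + m2*x2) / (m1 + m2)
COM = (8.99*0.14 + 3.83*0.719) / (8.99 + 3.83)
Numerator = 4.0124
Denominator = 12.8200
COM = 0.3130


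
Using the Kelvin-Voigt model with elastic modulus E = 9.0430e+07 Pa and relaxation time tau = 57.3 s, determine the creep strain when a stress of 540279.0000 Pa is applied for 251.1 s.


epsilon(t) = (sigma/E) * (1 - exp(-t/tau))
sigma/E = 540279.0000 / 9.0430e+07 = 0.0060
exp(-t/tau) = exp(-251.1 / 57.3) = 0.0125
epsilon = 0.0060 * (1 - 0.0125)
epsilon = 0.0059


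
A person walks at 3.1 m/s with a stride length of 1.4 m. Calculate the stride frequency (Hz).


f = v / stride_length
f = 3.1 / 1.4
f = 2.2143


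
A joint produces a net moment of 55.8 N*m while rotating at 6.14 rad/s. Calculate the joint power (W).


P = M * omega
P = 55.8 * 6.14
P = 342.6120


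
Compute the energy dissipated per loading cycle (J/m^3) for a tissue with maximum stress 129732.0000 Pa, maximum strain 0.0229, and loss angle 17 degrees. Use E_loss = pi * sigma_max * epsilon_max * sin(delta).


E_loss = pi * sigma_max * epsilon_max * sin(delta)
delta = 17 deg = 0.2967 rad
sin(delta) = 0.2924
E_loss = pi * 129732.0000 * 0.0229 * 0.2924
E_loss = 2728.7755


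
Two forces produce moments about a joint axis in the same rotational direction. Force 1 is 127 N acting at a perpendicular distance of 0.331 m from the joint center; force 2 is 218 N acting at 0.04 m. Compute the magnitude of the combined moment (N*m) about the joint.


M = F1 * d1 + F2 * d2
M = 127 * 0.331 + 218 * 0.04
M = 42.0370 + 8.7200
M = 50.7570


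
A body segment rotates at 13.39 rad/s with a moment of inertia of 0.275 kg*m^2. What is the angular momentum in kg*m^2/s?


L = I * omega
L = 0.275 * 13.39
L = 3.6823


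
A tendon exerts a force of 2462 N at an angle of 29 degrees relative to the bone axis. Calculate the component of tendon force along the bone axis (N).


F_eff = F_tendon * cos(theta)
theta = 29 deg = 0.5061 rad
cos(theta) = 0.8746
F_eff = 2462 * 0.8746
F_eff = 2153.3137


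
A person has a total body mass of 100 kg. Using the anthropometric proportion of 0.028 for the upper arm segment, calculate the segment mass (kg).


m_segment = body_mass * fraction
m_segment = 100 * 0.028
m_segment = 2.8000


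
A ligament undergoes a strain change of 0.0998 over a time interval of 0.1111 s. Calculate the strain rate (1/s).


strain_rate = delta_strain / delta_t
strain_rate = 0.0998 / 0.1111
strain_rate = 0.8983


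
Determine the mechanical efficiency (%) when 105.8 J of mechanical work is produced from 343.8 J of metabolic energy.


eta = (W_mech / E_meta) * 100
eta = (105.8 / 343.8) * 100
ratio = 0.3077
eta = 30.7737


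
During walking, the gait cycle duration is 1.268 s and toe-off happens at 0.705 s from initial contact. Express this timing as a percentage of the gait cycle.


pct = (event_time / cycle_time) * 100
pct = (0.705 / 1.268) * 100
ratio = 0.5560
pct = 55.5994


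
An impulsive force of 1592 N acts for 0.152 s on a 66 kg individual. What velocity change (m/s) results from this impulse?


J = F * dt = 1592 * 0.152 = 241.9840 N*s
delta_v = J / m
delta_v = 241.9840 / 66
delta_v = 3.6664


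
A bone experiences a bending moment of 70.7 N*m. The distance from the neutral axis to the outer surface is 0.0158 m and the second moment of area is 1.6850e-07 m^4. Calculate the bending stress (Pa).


sigma = M * c / I
sigma = 70.7 * 0.0158 / 1.6850e-07
M * c = 1.1171
sigma = 6.6294e+06


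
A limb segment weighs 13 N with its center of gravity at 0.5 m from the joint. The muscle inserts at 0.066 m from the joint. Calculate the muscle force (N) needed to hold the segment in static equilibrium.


F_muscle = W * d_load / d_muscle
F_muscle = 13 * 0.5 / 0.066
Numerator = 6.5000
F_muscle = 98.4848


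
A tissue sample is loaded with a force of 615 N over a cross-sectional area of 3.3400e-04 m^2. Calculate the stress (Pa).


stress = F / A
stress = 615 / 3.3400e-04
stress = 1.8413e+06


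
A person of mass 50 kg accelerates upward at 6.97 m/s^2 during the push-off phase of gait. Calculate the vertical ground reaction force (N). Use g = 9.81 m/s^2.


GRF = m * (g + a)
GRF = 50 * (9.81 + 6.97)
GRF = 50 * 16.7800
GRF = 839.0000


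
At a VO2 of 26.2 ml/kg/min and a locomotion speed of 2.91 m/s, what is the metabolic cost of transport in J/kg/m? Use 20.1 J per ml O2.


Power per kg = VO2 * 20.1 / 60
Power per kg = 26.2 * 20.1 / 60 = 8.7770 W/kg
Cost = power_per_kg / speed
Cost = 8.7770 / 2.91
Cost = 3.0162


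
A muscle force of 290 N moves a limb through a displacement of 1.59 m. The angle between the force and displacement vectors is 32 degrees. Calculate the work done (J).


W = F * d * cos(theta)
theta = 32 deg = 0.5585 rad
cos(theta) = 0.8480
W = 290 * 1.59 * 0.8480
W = 391.0350


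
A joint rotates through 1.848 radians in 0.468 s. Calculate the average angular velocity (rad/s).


omega = delta_theta / delta_t
omega = 1.848 / 0.468
omega = 3.9487


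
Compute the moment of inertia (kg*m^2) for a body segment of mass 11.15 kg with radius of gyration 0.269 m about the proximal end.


I = m * k^2
I = 11.15 * 0.269^2
k^2 = 0.0724
I = 0.8068


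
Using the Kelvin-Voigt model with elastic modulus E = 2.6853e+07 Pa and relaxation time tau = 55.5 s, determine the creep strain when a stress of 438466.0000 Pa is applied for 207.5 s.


epsilon(t) = (sigma/E) * (1 - exp(-t/tau))
sigma/E = 438466.0000 / 2.6853e+07 = 0.0163
exp(-t/tau) = exp(-207.5 / 55.5) = 0.0238
epsilon = 0.0163 * (1 - 0.0238)
epsilon = 0.0159


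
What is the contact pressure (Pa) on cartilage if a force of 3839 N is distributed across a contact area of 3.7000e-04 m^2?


P = F / A
P = 3839 / 3.7000e-04
P = 1.0376e+07


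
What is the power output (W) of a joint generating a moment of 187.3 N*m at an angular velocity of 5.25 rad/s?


P = M * omega
P = 187.3 * 5.25
P = 983.3250


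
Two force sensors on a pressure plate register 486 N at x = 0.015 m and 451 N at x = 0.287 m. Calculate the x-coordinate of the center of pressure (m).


COP_x = (F1*x1 + F2*x2) / (F1 + F2)
COP_x = (486*0.015 + 451*0.287) / (486 + 451)
Numerator = 136.7270
Denominator = 937
COP_x = 0.1459


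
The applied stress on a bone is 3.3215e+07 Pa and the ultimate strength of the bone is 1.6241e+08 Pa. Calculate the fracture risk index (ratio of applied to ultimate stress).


FRI = applied / ultimate
FRI = 3.3215e+07 / 1.6241e+08
FRI = 0.2045


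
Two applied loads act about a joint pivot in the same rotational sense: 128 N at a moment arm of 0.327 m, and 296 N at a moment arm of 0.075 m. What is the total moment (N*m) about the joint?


M = F1 * d1 + F2 * d2
M = 128 * 0.327 + 296 * 0.075
M = 41.8560 + 22.2000
M = 64.0560


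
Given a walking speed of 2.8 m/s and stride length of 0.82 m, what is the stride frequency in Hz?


f = v / stride_length
f = 2.8 / 0.82
f = 3.4146


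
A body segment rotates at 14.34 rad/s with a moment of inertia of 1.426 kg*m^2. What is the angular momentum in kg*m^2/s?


L = I * omega
L = 1.426 * 14.34
L = 20.4488


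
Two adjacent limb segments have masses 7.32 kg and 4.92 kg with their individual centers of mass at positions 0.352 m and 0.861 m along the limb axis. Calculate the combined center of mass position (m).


COM = (m1*x1 + m2*x2) / (m1 + m2)
COM = (7.32*0.352 + 4.92*0.861) / (7.32 + 4.92)
Numerator = 6.8128
Denominator = 12.2400
COM = 0.5566


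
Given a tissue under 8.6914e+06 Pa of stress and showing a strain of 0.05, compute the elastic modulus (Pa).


E = stress / strain
E = 8.6914e+06 / 0.05
E = 1.7383e+08


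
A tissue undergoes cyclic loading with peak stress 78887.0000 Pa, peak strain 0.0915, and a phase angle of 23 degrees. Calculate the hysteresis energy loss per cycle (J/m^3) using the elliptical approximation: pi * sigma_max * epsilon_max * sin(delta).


E_loss = pi * sigma_max * epsilon_max * sin(delta)
delta = 23 deg = 0.4014 rad
sin(delta) = 0.3907
E_loss = pi * 78887.0000 * 0.0915 * 0.3907
E_loss = 8860.4222


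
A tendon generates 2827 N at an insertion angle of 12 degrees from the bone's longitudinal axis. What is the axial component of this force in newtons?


F_eff = F_tendon * cos(theta)
theta = 12 deg = 0.2094 rad
cos(theta) = 0.9781
F_eff = 2827 * 0.9781
F_eff = 2765.2233


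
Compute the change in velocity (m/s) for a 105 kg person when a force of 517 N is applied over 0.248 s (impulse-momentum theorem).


J = F * dt = 517 * 0.248 = 128.2160 N*s
delta_v = J / m
delta_v = 128.2160 / 105
delta_v = 1.2211


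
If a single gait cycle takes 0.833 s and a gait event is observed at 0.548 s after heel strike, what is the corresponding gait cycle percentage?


pct = (event_time / cycle_time) * 100
pct = (0.548 / 0.833) * 100
ratio = 0.6579
pct = 65.7863


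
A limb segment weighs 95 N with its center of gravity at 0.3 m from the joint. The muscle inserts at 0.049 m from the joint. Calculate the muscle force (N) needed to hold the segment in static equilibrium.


F_muscle = W * d_load / d_muscle
F_muscle = 95 * 0.3 / 0.049
Numerator = 28.5000
F_muscle = 581.6327


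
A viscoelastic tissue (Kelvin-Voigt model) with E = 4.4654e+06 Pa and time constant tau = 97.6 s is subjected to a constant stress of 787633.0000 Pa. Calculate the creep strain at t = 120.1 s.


epsilon(t) = (sigma/E) * (1 - exp(-t/tau))
sigma/E = 787633.0000 / 4.4654e+06 = 0.1764
exp(-t/tau) = exp(-120.1 / 97.6) = 0.2921
epsilon = 0.1764 * (1 - 0.2921)
epsilon = 0.1249


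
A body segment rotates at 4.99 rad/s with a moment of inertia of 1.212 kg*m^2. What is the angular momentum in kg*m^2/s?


L = I * omega
L = 1.212 * 4.99
L = 6.0479


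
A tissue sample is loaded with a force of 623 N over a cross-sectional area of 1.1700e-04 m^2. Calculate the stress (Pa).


stress = F / A
stress = 623 / 1.1700e-04
stress = 5.3248e+06


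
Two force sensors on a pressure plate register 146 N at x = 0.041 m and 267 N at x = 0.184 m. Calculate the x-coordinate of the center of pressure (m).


COP_x = (F1*x1 + F2*x2) / (F1 + F2)
COP_x = (146*0.041 + 267*0.184) / (146 + 267)
Numerator = 55.1140
Denominator = 413
COP_x = 0.1334


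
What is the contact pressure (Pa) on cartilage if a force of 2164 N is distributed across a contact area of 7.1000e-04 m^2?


P = F / A
P = 2164 / 7.1000e-04
P = 3.0479e+06


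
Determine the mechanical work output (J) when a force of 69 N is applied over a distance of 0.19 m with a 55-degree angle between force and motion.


W = F * d * cos(theta)
theta = 55 deg = 0.9599 rad
cos(theta) = 0.5736
W = 69 * 0.19 * 0.5736
W = 7.5196


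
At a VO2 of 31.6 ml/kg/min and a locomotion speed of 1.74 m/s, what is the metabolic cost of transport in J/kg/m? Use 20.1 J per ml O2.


Power per kg = VO2 * 20.1 / 60
Power per kg = 31.6 * 20.1 / 60 = 10.5860 W/kg
Cost = power_per_kg / speed
Cost = 10.5860 / 1.74
Cost = 6.0839


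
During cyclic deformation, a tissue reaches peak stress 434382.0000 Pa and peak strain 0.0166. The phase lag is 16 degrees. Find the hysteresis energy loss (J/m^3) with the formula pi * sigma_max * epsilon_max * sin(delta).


E_loss = pi * sigma_max * epsilon_max * sin(delta)
delta = 16 deg = 0.2793 rad
sin(delta) = 0.2756
E_loss = pi * 434382.0000 * 0.0166 * 0.2756
E_loss = 6244.0713


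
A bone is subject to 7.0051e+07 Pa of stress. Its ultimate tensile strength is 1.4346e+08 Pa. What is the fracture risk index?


FRI = applied / ultimate
FRI = 7.0051e+07 / 1.4346e+08
FRI = 0.4883


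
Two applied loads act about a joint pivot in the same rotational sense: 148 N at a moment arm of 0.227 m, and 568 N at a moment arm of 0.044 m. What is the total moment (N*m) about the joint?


M = F1 * d1 + F2 * d2
M = 148 * 0.227 + 568 * 0.044
M = 33.5960 + 24.9920
M = 58.5880


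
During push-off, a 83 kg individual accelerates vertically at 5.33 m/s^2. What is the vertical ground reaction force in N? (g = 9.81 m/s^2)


GRF = m * (g + a)
GRF = 83 * (9.81 + 5.33)
GRF = 83 * 15.1400
GRF = 1256.6200


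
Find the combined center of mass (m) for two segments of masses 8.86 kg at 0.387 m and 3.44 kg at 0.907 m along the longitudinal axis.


COM = (m1*x1 + m2*x2) / (m1 + m2)
COM = (8.86*0.387 + 3.44*0.907) / (8.86 + 3.44)
Numerator = 6.5489
Denominator = 12.3000
COM = 0.5324


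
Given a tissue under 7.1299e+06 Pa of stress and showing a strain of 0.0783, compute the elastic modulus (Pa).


E = stress / strain
E = 7.1299e+06 / 0.0783
E = 9.1059e+07


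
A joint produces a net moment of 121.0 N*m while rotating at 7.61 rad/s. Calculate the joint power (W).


P = M * omega
P = 121.0 * 7.61
P = 920.8100


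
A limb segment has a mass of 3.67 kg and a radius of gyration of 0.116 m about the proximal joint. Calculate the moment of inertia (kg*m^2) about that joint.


I = m * k^2
I = 3.67 * 0.116^2
k^2 = 0.0135
I = 0.0494


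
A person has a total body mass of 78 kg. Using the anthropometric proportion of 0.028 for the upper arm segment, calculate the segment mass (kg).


m_segment = body_mass * fraction
m_segment = 78 * 0.028
m_segment = 2.1840


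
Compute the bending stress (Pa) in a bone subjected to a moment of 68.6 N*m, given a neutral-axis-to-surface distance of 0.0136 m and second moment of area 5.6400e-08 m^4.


sigma = M * c / I
sigma = 68.6 * 0.0136 / 5.6400e-08
M * c = 0.9330
sigma = 1.6542e+07


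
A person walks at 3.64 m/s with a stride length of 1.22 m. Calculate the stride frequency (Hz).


f = v / stride_length
f = 3.64 / 1.22
f = 2.9836


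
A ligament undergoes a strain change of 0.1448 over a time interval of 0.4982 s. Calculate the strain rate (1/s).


strain_rate = delta_strain / delta_t
strain_rate = 0.1448 / 0.4982
strain_rate = 0.2906


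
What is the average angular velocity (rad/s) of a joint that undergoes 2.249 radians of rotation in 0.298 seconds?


omega = delta_theta / delta_t
omega = 2.249 / 0.298
omega = 7.5470


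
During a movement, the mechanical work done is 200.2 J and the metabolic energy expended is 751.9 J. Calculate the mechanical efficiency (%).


eta = (W_mech / E_meta) * 100
eta = (200.2 / 751.9) * 100
ratio = 0.2663
eta = 26.6259


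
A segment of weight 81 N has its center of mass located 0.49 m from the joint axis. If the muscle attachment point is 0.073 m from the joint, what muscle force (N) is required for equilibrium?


F_muscle = W * d_load / d_muscle
F_muscle = 81 * 0.49 / 0.073
Numerator = 39.6900
F_muscle = 543.6986


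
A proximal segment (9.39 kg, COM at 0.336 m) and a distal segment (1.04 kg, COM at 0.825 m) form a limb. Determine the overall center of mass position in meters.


COM = (m1*x1 + m2*x2) / (m1 + m2)
COM = (9.39*0.336 + 1.04*0.825) / (9.39 + 1.04)
Numerator = 4.0130
Denominator = 10.4300
COM = 0.3848


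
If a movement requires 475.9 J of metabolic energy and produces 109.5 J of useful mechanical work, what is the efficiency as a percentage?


eta = (W_mech / E_meta) * 100
eta = (109.5 / 475.9) * 100
ratio = 0.2301
eta = 23.0090


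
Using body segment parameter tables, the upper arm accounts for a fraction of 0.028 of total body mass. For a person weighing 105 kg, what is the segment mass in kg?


m_segment = body_mass * fraction
m_segment = 105 * 0.028
m_segment = 2.9400


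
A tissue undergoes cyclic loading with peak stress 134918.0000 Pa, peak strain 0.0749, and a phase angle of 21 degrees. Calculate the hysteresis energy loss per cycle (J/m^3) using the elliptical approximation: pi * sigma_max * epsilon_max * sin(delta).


E_loss = pi * sigma_max * epsilon_max * sin(delta)
delta = 21 deg = 0.3665 rad
sin(delta) = 0.3584
E_loss = pi * 134918.0000 * 0.0749 * 0.3584
E_loss = 11377.0783


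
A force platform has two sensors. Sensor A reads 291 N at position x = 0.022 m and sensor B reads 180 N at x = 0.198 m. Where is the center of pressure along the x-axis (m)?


COP_x = (F1*x1 + F2*x2) / (F1 + F2)
COP_x = (291*0.022 + 180*0.198) / (291 + 180)
Numerator = 42.0420
Denominator = 471
COP_x = 0.0893


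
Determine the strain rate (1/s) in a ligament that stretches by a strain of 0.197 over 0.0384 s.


strain_rate = delta_strain / delta_t
strain_rate = 0.197 / 0.0384
strain_rate = 5.1302


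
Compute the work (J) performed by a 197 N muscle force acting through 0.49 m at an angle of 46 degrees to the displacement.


W = F * d * cos(theta)
theta = 46 deg = 0.8029 rad
cos(theta) = 0.6947
W = 197 * 0.49 * 0.6947
W = 67.0554


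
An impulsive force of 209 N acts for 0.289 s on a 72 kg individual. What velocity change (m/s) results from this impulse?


J = F * dt = 209 * 0.289 = 60.4010 N*s
delta_v = J / m
delta_v = 60.4010 / 72
delta_v = 0.8389


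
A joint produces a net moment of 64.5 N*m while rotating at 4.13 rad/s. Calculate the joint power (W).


P = M * omega
P = 64.5 * 4.13
P = 266.3850


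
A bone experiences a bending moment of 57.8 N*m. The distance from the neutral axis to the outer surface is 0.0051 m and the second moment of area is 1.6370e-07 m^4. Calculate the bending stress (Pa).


sigma = M * c / I
sigma = 57.8 * 0.0051 / 1.6370e-07
M * c = 0.2948
sigma = 1.8007e+06


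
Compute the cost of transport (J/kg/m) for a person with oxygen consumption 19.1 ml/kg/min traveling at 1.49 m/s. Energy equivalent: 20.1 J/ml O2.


Power per kg = VO2 * 20.1 / 60
Power per kg = 19.1 * 20.1 / 60 = 6.3985 W/kg
Cost = power_per_kg / speed
Cost = 6.3985 / 1.49
Cost = 4.2943


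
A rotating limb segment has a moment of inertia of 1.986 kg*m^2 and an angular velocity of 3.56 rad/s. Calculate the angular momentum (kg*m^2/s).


L = I * omega
L = 1.986 * 3.56
L = 7.0702


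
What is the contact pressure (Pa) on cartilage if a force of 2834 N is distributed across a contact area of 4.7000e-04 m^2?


P = F / A
P = 2834 / 4.7000e-04
P = 6.0298e+06


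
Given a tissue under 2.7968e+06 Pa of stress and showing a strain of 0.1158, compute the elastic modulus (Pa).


E = stress / strain
E = 2.7968e+06 / 0.1158
E = 2.4152e+07


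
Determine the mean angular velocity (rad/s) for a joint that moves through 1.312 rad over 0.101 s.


omega = delta_theta / delta_t
omega = 1.312 / 0.101
omega = 12.9901


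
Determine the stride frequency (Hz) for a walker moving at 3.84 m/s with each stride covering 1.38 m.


f = v / stride_length
f = 3.84 / 1.38
f = 2.7826


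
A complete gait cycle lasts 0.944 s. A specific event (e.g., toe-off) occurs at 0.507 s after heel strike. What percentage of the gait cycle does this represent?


pct = (event_time / cycle_time) * 100
pct = (0.507 / 0.944) * 100
ratio = 0.5371
pct = 53.7076


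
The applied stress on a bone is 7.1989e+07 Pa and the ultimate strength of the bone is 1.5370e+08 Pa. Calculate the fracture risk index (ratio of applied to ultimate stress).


FRI = applied / ultimate
FRI = 7.1989e+07 / 1.5370e+08
FRI = 0.4684


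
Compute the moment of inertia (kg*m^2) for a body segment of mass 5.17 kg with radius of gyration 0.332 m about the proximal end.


I = m * k^2
I = 5.17 * 0.332^2
k^2 = 0.1102
I = 0.5699


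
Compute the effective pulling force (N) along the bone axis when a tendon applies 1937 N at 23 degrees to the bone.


F_eff = F_tendon * cos(theta)
theta = 23 deg = 0.4014 rad
cos(theta) = 0.9205
F_eff = 1937 * 0.9205
F_eff = 1783.0179


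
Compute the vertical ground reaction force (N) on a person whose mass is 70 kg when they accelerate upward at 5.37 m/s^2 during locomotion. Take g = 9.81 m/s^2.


GRF = m * (g + a)
GRF = 70 * (9.81 + 5.37)
GRF = 70 * 15.1800
GRF = 1062.6000


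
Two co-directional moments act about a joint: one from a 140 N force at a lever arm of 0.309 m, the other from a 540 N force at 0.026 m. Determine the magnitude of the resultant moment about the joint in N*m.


M = F1 * d1 + F2 * d2
M = 140 * 0.309 + 540 * 0.026
M = 43.2600 + 14.0400
M = 57.3000


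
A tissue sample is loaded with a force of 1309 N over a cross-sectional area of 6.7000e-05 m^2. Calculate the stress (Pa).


stress = F / A
stress = 1309 / 6.7000e-05
stress = 1.9537e+07


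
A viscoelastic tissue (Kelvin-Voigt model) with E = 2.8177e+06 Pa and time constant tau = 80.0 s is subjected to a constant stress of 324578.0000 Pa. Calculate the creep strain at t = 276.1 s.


epsilon(t) = (sigma/E) * (1 - exp(-t/tau))
sigma/E = 324578.0000 / 2.8177e+06 = 0.1152
exp(-t/tau) = exp(-276.1 / 80.0) = 0.0317
epsilon = 0.1152 * (1 - 0.0317)
epsilon = 0.1115


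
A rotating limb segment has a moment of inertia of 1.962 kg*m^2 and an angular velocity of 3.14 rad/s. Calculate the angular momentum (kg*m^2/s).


L = I * omega
L = 1.962 * 3.14
L = 6.1607


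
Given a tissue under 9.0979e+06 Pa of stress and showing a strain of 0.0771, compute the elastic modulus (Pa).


E = stress / strain
E = 9.0979e+06 / 0.0771
E = 1.1800e+08


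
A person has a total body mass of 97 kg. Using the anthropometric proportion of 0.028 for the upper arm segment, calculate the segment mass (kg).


m_segment = body_mass * fraction
m_segment = 97 * 0.028
m_segment = 2.7160


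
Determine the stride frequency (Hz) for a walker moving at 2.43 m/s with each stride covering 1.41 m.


f = v / stride_length
f = 2.43 / 1.41
f = 1.7234


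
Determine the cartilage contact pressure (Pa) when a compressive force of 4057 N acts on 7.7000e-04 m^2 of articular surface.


P = F / A
P = 4057 / 7.7000e-04
P = 5.2688e+06


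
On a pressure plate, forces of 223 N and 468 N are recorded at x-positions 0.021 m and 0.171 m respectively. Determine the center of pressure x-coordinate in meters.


COP_x = (F1*x1 + F2*x2) / (F1 + F2)
COP_x = (223*0.021 + 468*0.171) / (223 + 468)
Numerator = 84.7110
Denominator = 691
COP_x = 0.1226


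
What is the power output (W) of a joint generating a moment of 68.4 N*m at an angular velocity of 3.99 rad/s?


P = M * omega
P = 68.4 * 3.99
P = 272.9160


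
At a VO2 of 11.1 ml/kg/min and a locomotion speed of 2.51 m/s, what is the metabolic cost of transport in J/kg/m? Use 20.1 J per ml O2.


Power per kg = VO2 * 20.1 / 60
Power per kg = 11.1 * 20.1 / 60 = 3.7185 W/kg
Cost = power_per_kg / speed
Cost = 3.7185 / 2.51
Cost = 1.4815


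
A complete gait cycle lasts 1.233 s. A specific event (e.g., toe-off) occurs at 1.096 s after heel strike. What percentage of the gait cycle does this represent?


pct = (event_time / cycle_time) * 100
pct = (1.096 / 1.233) * 100
ratio = 0.8889
pct = 88.8889


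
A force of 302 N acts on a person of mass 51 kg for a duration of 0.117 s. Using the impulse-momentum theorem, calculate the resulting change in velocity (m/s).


J = F * dt = 302 * 0.117 = 35.3340 N*s
delta_v = J / m
delta_v = 35.3340 / 51
delta_v = 0.6928


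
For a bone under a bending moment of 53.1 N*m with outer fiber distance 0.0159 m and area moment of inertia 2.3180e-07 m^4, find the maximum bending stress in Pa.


sigma = M * c / I
sigma = 53.1 * 0.0159 / 2.3180e-07
M * c = 0.8443
sigma = 3.6423e+06


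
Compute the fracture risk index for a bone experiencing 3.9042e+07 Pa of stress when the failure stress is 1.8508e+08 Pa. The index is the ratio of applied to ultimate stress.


FRI = applied / ultimate
FRI = 3.9042e+07 / 1.8508e+08
FRI = 0.2109


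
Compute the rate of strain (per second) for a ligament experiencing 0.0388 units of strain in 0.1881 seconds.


strain_rate = delta_strain / delta_t
strain_rate = 0.0388 / 0.1881
strain_rate = 0.2063


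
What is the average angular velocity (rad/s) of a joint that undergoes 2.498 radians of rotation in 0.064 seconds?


omega = delta_theta / delta_t
omega = 2.498 / 0.064
omega = 39.0312


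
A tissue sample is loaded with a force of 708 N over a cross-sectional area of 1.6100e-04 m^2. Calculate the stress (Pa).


stress = F / A
stress = 708 / 1.6100e-04
stress = 4.3975e+06


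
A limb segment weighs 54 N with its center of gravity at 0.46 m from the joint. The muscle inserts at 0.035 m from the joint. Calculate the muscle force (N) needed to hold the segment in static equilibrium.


F_muscle = W * d_load / d_muscle
F_muscle = 54 * 0.46 / 0.035
Numerator = 24.8400
F_muscle = 709.7143


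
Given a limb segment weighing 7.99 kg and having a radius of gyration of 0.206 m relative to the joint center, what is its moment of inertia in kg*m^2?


I = m * k^2
I = 7.99 * 0.206^2
k^2 = 0.0424
I = 0.3391


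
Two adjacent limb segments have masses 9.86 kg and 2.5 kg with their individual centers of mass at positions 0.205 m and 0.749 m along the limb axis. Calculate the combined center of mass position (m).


COM = (m1*x1 + m2*x2) / (m1 + m2)
COM = (9.86*0.205 + 2.5*0.749) / (9.86 + 2.5)
Numerator = 3.8938
Denominator = 12.3600
COM = 0.3150


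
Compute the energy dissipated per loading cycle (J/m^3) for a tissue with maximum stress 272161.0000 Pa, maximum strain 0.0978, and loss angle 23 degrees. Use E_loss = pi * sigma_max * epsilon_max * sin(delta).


E_loss = pi * sigma_max * epsilon_max * sin(delta)
delta = 23 deg = 0.4014 rad
sin(delta) = 0.3907
E_loss = pi * 272161.0000 * 0.0978 * 0.3907
E_loss = 32673.2722


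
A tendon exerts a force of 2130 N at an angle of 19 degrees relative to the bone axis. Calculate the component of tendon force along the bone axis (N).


F_eff = F_tendon * cos(theta)
theta = 19 deg = 0.3316 rad
cos(theta) = 0.9455
F_eff = 2130 * 0.9455
F_eff = 2013.9546


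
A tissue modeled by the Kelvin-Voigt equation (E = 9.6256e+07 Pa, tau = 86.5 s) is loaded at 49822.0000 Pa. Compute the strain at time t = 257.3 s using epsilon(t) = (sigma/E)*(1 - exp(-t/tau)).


epsilon(t) = (sigma/E) * (1 - exp(-t/tau))
sigma/E = 49822.0000 / 9.6256e+07 = 5.1760e-04
exp(-t/tau) = exp(-257.3 / 86.5) = 0.0511
epsilon = 5.1760e-04 * (1 - 0.0511)
epsilon = 4.9117e-04


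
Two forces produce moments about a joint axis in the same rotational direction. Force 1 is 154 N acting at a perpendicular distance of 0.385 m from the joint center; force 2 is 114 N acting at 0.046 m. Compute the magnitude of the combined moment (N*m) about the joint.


M = F1 * d1 + F2 * d2
M = 154 * 0.385 + 114 * 0.046
M = 59.2900 + 5.2440
M = 64.5340


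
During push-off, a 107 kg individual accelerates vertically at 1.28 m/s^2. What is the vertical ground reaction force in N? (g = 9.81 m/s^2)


GRF = m * (g + a)
GRF = 107 * (9.81 + 1.28)
GRF = 107 * 11.0900
GRF = 1186.6300


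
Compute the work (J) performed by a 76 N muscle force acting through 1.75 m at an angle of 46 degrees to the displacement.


W = F * d * cos(theta)
theta = 46 deg = 0.8029 rad
cos(theta) = 0.6947
W = 76 * 1.75 * 0.6947
W = 92.3896


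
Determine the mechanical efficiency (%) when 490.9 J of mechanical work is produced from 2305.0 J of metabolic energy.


eta = (W_mech / E_meta) * 100
eta = (490.9 / 2305.0) * 100
ratio = 0.2130
eta = 21.2972


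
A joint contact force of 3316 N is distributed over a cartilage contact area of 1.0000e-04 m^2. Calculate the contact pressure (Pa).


P = F / A
P = 3316 / 1.0000e-04
P = 3.3160e+07


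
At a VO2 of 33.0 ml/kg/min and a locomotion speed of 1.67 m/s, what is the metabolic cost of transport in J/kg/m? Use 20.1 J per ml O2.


Power per kg = VO2 * 20.1 / 60
Power per kg = 33.0 * 20.1 / 60 = 11.0550 W/kg
Cost = power_per_kg / speed
Cost = 11.0550 / 1.67
Cost = 6.6198


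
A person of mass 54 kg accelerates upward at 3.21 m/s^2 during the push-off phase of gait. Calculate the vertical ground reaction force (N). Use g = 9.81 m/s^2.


GRF = m * (g + a)
GRF = 54 * (9.81 + 3.21)
GRF = 54 * 13.0200
GRF = 703.0800


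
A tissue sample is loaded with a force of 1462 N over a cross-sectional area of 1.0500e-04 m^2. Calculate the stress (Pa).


stress = F / A
stress = 1462 / 1.0500e-04
stress = 1.3924e+07


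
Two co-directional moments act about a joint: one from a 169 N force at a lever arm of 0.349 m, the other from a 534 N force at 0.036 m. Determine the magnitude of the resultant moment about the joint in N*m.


M = F1 * d1 + F2 * d2
M = 169 * 0.349 + 534 * 0.036
M = 58.9810 + 19.2240
M = 78.2050


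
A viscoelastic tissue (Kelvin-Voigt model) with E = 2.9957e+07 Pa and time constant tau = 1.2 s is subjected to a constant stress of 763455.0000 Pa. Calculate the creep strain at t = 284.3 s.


epsilon(t) = (sigma/E) * (1 - exp(-t/tau))
sigma/E = 763455.0000 / 2.9957e+07 = 0.0255
exp(-t/tau) = exp(-284.3 / 1.2) = 1.2835e-103
epsilon = 0.0255 * (1 - 1.2835e-103)
epsilon = 0.0255


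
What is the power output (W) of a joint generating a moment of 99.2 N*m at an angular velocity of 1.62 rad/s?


P = M * omega
P = 99.2 * 1.62
P = 160.7040


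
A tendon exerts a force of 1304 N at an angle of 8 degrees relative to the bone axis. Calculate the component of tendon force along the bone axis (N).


F_eff = F_tendon * cos(theta)
theta = 8 deg = 0.1396 rad
cos(theta) = 0.9903
F_eff = 1304 * 0.9903
F_eff = 1291.3096


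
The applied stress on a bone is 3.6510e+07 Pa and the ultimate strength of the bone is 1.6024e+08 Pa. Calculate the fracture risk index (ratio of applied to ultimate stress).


FRI = applied / ultimate
FRI = 3.6510e+07 / 1.6024e+08
FRI = 0.2278


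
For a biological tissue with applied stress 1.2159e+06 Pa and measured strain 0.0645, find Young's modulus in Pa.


E = stress / strain
E = 1.2159e+06 / 0.0645
E = 1.8851e+07


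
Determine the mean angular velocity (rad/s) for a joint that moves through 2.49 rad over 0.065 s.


omega = delta_theta / delta_t
omega = 2.49 / 0.065
omega = 38.3077


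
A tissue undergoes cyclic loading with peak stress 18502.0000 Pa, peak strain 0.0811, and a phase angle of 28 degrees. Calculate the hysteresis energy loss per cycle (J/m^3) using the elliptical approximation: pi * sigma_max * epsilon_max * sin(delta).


E_loss = pi * sigma_max * epsilon_max * sin(delta)
delta = 28 deg = 0.4887 rad
sin(delta) = 0.4695
E_loss = pi * 18502.0000 * 0.0811 * 0.4695
E_loss = 2213.0881


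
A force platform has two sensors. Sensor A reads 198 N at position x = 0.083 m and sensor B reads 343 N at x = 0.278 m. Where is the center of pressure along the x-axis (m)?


COP_x = (F1*x1 + F2*x2) / (F1 + F2)
COP_x = (198*0.083 + 343*0.278) / (198 + 343)
Numerator = 111.7880
Denominator = 541
COP_x = 0.2066


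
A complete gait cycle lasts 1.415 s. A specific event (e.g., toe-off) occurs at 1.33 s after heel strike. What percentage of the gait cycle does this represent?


pct = (event_time / cycle_time) * 100
pct = (1.33 / 1.415) * 100
ratio = 0.9399
pct = 93.9929


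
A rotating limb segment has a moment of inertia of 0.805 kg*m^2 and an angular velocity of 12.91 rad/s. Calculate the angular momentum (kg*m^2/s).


L = I * omega
L = 0.805 * 12.91
L = 10.3925


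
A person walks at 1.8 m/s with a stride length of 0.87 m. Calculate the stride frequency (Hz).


f = v / stride_length
f = 1.8 / 0.87
f = 2.0690


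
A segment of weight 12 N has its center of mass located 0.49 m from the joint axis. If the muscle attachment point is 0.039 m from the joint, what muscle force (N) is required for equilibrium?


F_muscle = W * d_load / d_muscle
F_muscle = 12 * 0.49 / 0.039
Numerator = 5.8800
F_muscle = 150.7692


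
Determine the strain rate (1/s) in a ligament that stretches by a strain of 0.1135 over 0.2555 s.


strain_rate = delta_strain / delta_t
strain_rate = 0.1135 / 0.2555
strain_rate = 0.4442


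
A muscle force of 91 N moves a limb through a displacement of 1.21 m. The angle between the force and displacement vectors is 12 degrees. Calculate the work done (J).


W = F * d * cos(theta)
theta = 12 deg = 0.2094 rad
cos(theta) = 0.9781
W = 91 * 1.21 * 0.9781
W = 107.7038


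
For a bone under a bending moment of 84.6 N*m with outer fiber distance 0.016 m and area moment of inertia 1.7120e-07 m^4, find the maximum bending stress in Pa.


sigma = M * c / I
sigma = 84.6 * 0.016 / 1.7120e-07
M * c = 1.3536
sigma = 7.9065e+06


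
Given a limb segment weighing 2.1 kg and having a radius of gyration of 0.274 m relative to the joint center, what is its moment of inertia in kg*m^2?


I = m * k^2
I = 2.1 * 0.274^2
k^2 = 0.0751
I = 0.1577


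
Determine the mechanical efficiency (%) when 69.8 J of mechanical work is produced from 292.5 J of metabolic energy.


eta = (W_mech / E_meta) * 100
eta = (69.8 / 292.5) * 100
ratio = 0.2386
eta = 23.8632
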